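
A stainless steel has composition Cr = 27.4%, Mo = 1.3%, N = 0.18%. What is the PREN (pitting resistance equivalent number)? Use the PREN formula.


Apply the PREN formula: PREN = Cr + 3.3*Mo + 16*N
PREN = 27.4 + 3.3*1.3 + 16*0.18
PREN = 27.4 + 4.29 + 2.88 = 34.57

34.57


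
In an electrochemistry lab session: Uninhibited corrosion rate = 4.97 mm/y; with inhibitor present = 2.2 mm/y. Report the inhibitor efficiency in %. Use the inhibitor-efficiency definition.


Apply the inhibitor-efficiency definition: IE = (CR_blank − CR_inh)/CR_blank × 100
IE = (4.97 − 2.2) / 4.97 × 100
IE = 2.77 / 4.97 × 100 = 55.7 %

55.7 %


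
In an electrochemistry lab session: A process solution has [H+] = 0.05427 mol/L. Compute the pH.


pH = −log10[H+]
pH = −log10(0.05427) = 1.27

1.27


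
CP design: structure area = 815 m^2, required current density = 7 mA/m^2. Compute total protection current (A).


I = area * current density, then convert mA → A (÷1000)
I = 815 * 7 / 1000 = 5.71 A

5.71 A


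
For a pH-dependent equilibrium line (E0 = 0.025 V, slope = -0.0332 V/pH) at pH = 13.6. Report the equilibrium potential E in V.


Apply the Pourbaix line equation: E = E0 + slope*pH
E = 0.025 + (-0.0332)*13.6 = 0.025 + (-0.45152) = -0.42652 V
Rounded to 3 decimal places: E = -0.427 V

-0.427 V


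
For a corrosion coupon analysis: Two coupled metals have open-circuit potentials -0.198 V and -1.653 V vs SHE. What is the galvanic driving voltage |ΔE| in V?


Driving voltage is the absolute potential difference.
|ΔE| = |-0.198 − (-1.653)| = 1.455 V

1.455 V


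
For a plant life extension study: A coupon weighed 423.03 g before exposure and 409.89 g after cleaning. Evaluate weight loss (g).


Weight loss = initial − final
WL = 423.03 − 409.89 = 13.14 g

13.14 g


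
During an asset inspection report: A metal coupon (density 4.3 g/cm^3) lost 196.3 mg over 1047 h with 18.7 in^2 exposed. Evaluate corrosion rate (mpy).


Apply the mpy weight-loss relation: CR = 534 * W / (D * A * T)
Numerator: 534 * 196.3 = 104824.2
Denominator: 4.3 * 18.7 * 1047 = 84189.27
CR = 104824.2 / 84189.27 = 1.2451 mpy

1.2451 mpy


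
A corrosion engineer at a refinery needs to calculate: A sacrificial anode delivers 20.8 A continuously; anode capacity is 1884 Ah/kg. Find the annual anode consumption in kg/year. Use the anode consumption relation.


Annual consumption = current * hours per year / capacity
Rate = 20.8 * 8760 / 1884 = 96.7 kg/year

96.7 kg/year


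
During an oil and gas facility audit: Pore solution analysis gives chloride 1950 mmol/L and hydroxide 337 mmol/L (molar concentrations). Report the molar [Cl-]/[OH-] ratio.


Threshold parameter = [Cl-] / [OH-] (molar basis; both in mmol/L, so units cancel)
Ratio = 1950 / 337 = 5.79

5.79


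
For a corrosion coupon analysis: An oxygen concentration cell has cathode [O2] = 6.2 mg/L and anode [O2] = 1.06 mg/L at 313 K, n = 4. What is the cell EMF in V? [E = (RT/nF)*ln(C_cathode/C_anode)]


Apply the Nernst concentration-cell relation: E = (RT/nF)*ln(C_cathode/C_anode)
RT/nF = 8.314*313/(4*96485) = 0.00674271 V
ln(6.2/1.06) = 1.76628
E = 0.00674271 * 1.76628 = 0.01191 V

0.01191 V


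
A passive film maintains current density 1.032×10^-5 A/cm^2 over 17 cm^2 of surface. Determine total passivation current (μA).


I = i_pass * A, then convert A → μA (×10^6)
I = 1.032×10^-5 * 17 * 10^6 = 175.44 μA

175.44 μA


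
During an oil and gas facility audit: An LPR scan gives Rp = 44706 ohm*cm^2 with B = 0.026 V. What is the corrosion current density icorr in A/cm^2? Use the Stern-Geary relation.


Apply the Stern-Geary relation: icorr = B / Rp
icorr = 0.026 / 44706 = 5.816×10^-7 A/cm^2

5.816×10^-7 A/cm^2


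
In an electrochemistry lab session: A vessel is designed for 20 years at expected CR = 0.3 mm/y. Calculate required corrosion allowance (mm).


Corrosion allowance = CR × design life
CA = 0.3 * 20 = 6.0 mm

6.0 mm


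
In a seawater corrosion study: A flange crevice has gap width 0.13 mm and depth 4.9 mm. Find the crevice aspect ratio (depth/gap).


Aspect ratio = depth / gap
Ratio = 4.9 / 0.13 = 37.7

37.7


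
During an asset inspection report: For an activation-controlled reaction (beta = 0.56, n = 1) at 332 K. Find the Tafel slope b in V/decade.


Apply the Tafel slope relation: b = 2.303*R*T/(beta*n*F)
Numerator: 2.303 * 8.314 * 332 = 6356.85
Denominator: 0.56 * 1 * 96485 = 54031.6
b = 6356.85 / 54031.6 = 0.118 V/decade

0.118 V/decade


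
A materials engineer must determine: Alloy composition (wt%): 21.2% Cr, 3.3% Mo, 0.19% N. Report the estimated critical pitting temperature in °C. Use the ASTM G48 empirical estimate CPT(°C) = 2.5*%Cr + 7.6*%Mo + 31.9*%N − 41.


Apply the ASTM G48 empirical CPT estimate: CPT(°C) = 2.5*%Cr + 7.6*%Mo + 31.9*%N − 41
2.5*21.2 = 53; 7.6*3.3 = 25.08; 31.9*0.19 = 6.061
CPT = 53 + 25.08 + 6.061 − 41 = 43.141 °C
Rounded to 0.1 °C: CPT ≈ 43.1 °C

43.1 °C


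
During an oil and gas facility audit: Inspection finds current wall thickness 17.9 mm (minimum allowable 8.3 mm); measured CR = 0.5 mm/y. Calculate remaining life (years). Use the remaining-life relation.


Apply the remaining-life relation: RL = (t_current − t_min) / CR
RL = (17.9 − 8.3) / 0.5 = 9.6 / 0.5 = 19.2 years

19.2 years


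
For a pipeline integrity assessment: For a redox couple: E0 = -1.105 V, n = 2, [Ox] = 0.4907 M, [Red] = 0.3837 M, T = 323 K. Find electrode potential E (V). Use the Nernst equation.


Apply the Nernst equation: E = E0 + (RT/nF)*ln([Ox]/[Red])
Step 1: RT/nF = 8.314*323/(2*96485) = 0.01391627 V
Step 2: [Ox]/[Red] = 0.4907/0.3837 = 1.278864
Step 3: ln(1.278864) = 0.245972
Step 4: correction = 0.01391627 * 0.245972 = 0.0034 V
E = -1.105 + 0.0034 = -1.1016 V

-1.1016 V


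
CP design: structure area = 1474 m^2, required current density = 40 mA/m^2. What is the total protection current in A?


I = area * current density, then convert mA → A (÷1000)
I = 1474 * 40 / 1000 = 58.96 A

58.96 A


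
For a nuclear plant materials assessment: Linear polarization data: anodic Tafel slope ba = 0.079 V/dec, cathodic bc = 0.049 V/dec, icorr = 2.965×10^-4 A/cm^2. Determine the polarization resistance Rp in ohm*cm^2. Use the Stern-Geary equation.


Apply the Stern-Geary equation: Rp = ba*bc / (2.303*icorr*(ba+bc))
ba*bc = 0.079*0.049 = 0.003871
ba+bc = 0.128; 2.303*icorr*(ba+bc) = 2.303*2.965×10^-4*0.128 = 8.7403456×10^-5
Rp = 0.003871 / 8.7403456×10^-5 = 44.29 ohm*cm^2

44.29 ohm*cm^2


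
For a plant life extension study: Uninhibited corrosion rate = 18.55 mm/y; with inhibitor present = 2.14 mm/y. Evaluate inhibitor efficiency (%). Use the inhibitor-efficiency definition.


Apply the inhibitor-efficiency definition: IE = (CR_blank − CR_inh)/CR_blank × 100
IE = (18.55 − 2.14) / 18.55 × 100
IE = 16.41 / 18.55 × 100 = 88.5 %

88.5 %


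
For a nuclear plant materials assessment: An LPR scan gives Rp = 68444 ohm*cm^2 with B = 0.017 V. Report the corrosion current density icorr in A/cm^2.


Apply the Stern-Geary relation: icorr = B / Rp
icorr = 0.017 / 68444 = 2.484×10^-7 A/cm^2

2.484×10^-7 A/cm^2


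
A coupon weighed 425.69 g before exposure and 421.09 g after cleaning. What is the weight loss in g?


Weight loss = initial − final
WL = 425.69 − 421.09 = 4.6 g

4.6 g


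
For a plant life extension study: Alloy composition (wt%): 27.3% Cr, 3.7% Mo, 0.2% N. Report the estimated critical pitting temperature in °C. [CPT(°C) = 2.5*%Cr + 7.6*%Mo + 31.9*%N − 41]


Apply the ASTM G48 empirical CPT estimate: CPT(°C) = 2.5*%Cr + 7.6*%Mo + 31.9*%N − 41
2.5*27.3 = 68.25; 7.6*3.7 = 28.12; 31.9*0.2 = 6.38
CPT = 68.25 + 28.12 + 6.38 − 41 = 61.75 °C
Rounded to 0.1 °C: CPT ≈ 61.8 °C

61.8 °C


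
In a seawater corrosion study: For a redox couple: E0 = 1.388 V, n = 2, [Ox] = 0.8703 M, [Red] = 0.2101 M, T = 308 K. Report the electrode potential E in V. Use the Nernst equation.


Apply the Nernst equation: E = E0 + (RT/nF)*ln([Ox]/[Red])
Step 1: RT/nF = 8.314*308/(2*96485) = 0.01327 V
Step 2: [Ox]/[Red] = 0.8703/0.2101 = 4.142313
Step 3: ln(4.142313) = 1.421254
Step 4: correction = 0.01327 * 1.421254 = 0.019 V
E = 1.388 + 0.019 = 1.407 V

1.407 V


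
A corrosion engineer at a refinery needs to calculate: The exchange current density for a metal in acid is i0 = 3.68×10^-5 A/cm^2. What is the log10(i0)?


i0 = 3.68×10^-5 A/cm^2
log10(i0) = -4.434

-4.434


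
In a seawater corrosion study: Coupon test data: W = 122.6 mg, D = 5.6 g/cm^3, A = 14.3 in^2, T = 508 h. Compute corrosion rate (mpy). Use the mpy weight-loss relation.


Apply the mpy weight-loss relation: CR = 534 * W / (D * A * T)
Numerator: 534 * 122.6 = 65468.4
Denominator: 5.6 * 14.3 * 508 = 40680.64
CR = 65468.4 / 40680.64 = 1.609 mpy

1.609 mpy


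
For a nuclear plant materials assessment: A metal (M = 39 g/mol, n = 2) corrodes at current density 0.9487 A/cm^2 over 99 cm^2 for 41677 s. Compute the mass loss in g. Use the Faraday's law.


Apply Faraday's law: m = i*A*t*M / (n*F)
Total charge passed Q = i*A*t = 0.9487*99*41677 = 3914358.0201 C
m = Q*M/(n*F) = 3914358.0201*39/(2*96485) = 791.1072 g

791.1072 g


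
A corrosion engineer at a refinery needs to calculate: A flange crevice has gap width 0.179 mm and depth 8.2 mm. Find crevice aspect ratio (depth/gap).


Aspect ratio = depth / gap
Ratio = 8.2 / 0.179 = 45.8

45.8


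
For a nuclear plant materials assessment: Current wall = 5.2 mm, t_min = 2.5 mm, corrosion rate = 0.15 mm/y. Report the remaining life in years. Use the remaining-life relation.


Apply the remaining-life relation: RL = (t_current − t_min) / CR
RL = (5.2 − 2.5) / 0.15 = 2.7 / 0.15 = 18.0 years

18.0 years


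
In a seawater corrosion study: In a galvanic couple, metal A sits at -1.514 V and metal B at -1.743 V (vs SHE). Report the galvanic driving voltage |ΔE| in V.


Driving voltage is the absolute potential difference.
|ΔE| = |-1.514 − (-1.743)| = 0.229 V

0.229 V


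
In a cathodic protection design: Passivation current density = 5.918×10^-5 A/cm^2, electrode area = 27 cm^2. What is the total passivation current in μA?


I = i_pass * A, then convert A → μA (×10^6)
I = 5.918×10^-5 * 27 * 10^6 = 1597.86 μA

1597.86 μA


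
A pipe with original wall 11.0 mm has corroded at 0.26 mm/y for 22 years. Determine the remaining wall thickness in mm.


Remaining wall = original − CR × time
t = 11.0 − 0.26*22 = 11.0 − 5.72 = 5.28 mm

5.28 mm


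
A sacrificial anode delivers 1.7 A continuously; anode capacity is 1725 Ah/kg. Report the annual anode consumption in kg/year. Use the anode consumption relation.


Annual consumption = current * hours per year / capacity
Rate = 1.7 * 8760 / 1725 = 8.6 kg/year

8.6 kg/year


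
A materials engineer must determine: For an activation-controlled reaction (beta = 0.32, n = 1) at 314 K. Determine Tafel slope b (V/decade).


Apply the Tafel slope relation: b = 2.303*R*T/(beta*n*F)
Numerator: 2.303 * 8.314 * 314 = 6012.2
Denominator: 0.32 * 1 * 96485 = 30875.2
b = 6012.2 / 30875.2 = 0.1947 V/decade

0.1947 V/decade


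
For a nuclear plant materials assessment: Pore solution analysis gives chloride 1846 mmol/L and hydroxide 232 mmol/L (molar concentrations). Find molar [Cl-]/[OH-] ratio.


Threshold parameter = [Cl-] / [OH-] (molar basis; both in mmol/L, so units cancel)
Ratio = 1846 / 232 = 7.96

7.96


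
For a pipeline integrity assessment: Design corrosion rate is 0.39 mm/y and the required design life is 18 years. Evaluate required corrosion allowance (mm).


Corrosion allowance = CR × design life
CA = 0.39 * 18 = 7.02 mm

7.02 mm


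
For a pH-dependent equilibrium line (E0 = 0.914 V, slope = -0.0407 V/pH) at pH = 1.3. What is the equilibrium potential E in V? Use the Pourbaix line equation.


Apply the Pourbaix line equation: E = E0 + slope*pH
E = 0.914 + (-0.0407)*1.3 = 0.914 + (-0.05291) = 0.86109 V
Rounded to 3 decimal places: E = 0.861 V

0.861 V


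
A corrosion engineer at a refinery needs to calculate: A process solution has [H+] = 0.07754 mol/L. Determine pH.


pH = −log10[H+]
pH = −log10(0.07754) = 1.11

1.11


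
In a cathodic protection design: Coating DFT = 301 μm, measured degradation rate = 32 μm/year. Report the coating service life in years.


Service life = thickness / degradation rate
Life = 301 / 32 = 9.4 years

9.4 years


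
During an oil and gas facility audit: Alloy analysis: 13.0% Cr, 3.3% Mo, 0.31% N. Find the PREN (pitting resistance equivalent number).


Apply the PREN formula: PREN = Cr + 3.3*Mo + 16*N
PREN = 13.0 + 3.3*3.3 + 16*0.31
PREN = 13.0 + 10.89 + 4.96 = 28.85

28.85


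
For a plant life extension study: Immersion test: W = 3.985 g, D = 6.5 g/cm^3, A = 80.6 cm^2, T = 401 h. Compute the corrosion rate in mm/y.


Apply the mm/y weight-loss relation: CR = 87600 * W / (D * A * T)
Numerator: 87600 * 3.985 = 349086.0
Denominator: 6.5 * 80.6 * 401 = 210083.9
CR = 349086.0 / 210083.9 = 1.6617 mm/y

1.6617 mm/y


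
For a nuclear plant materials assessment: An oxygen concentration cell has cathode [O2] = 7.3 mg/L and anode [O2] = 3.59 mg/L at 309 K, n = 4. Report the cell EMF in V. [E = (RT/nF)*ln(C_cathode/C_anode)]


Apply the Nernst concentration-cell relation: E = (RT/nF)*ln(C_cathode/C_anode)
RT/nF = 8.314*309/(4*96485) = 0.00665654 V
ln(7.3/3.59) = 0.70972
E = 0.00665654 * 0.70972 = 0.00472 V

0.00472 V


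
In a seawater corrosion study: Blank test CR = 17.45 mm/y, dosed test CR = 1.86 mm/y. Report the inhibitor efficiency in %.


Apply the inhibitor-efficiency definition: IE = (CR_blank − CR_inh)/CR_blank × 100
IE = (17.45 − 1.86) / 17.45 × 100
IE = 15.59 / 17.45 × 100 = 89.3 %

89.3 %


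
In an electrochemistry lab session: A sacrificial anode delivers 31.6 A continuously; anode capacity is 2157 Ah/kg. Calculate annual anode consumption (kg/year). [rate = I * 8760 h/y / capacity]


Annual consumption = current * hours per year / capacity
Rate = 31.6 * 8760 / 2157 = 128.3 kg/year

128.3 kg/year


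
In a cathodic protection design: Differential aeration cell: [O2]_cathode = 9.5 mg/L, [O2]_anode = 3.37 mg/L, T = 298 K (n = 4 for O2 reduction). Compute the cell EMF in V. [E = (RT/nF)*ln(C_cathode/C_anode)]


Apply the Nernst concentration-cell relation: E = (RT/nF)*ln(C_cathode/C_anode)
RT/nF = 8.314*298/(4*96485) = 0.00641958 V
ln(9.5/3.37) = 1.03638
E = 0.00641958 * 1.03638 = 0.00665 V

0.00665 V


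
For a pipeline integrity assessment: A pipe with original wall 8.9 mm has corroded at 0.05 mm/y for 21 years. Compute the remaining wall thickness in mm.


Remaining wall = original − CR × time
t = 8.9 − 0.05*21 = 8.9 − 1.05 = 7.85 mm

7.85 mm


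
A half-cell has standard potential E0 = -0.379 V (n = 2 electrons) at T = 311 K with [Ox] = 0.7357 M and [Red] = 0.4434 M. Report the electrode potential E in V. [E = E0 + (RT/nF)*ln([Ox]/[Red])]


Apply the Nernst equation: E = E0 + (RT/nF)*ln([Ox]/[Red])
Step 1: RT/nF = 8.314*311/(2*96485) = 0.01339925 V
Step 2: [Ox]/[Red] = 0.7357/0.4434 = 1.659224
Step 3: ln(1.659224) = 0.50635
Step 4: correction = 0.01339925 * 0.50635 = 0.0068 V
E = -0.379 + 0.0068 = -0.3722 V

-0.3722 V


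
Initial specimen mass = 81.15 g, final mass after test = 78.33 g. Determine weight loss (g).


Weight loss = initial − final
WL = 81.15 − 78.33 = 2.82 g

2.82 g


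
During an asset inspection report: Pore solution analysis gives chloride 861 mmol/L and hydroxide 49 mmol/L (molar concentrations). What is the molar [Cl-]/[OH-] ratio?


Threshold parameter = [Cl-] / [OH-] (molar basis; both in mmol/L, so units cancel)
Ratio = 861 / 49 = 17.57

17.57


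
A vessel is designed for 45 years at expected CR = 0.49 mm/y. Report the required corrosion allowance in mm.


Corrosion allowance = CR × design life
CA = 0.49 * 45 = 22.05 mm

22.05 mm


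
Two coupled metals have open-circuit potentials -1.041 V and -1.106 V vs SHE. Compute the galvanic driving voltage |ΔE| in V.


Driving voltage is the absolute potential difference.
|ΔE| = |-1.041 − (-1.106)| = 0.065 V

0.065 V


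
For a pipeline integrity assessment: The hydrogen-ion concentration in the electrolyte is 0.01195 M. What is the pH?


pH = −log10[H+]
pH = −log10(0.01195) = 1.92

1.92


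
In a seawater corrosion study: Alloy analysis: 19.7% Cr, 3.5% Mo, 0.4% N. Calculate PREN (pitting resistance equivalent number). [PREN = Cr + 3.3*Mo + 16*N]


Apply the PREN formula: PREN = Cr + 3.3*Mo + 16*N
PREN = 19.7 + 3.3*3.5 + 16*0.4
PREN = 19.7 + 11.55 + 6.4 = 37.65

37.65


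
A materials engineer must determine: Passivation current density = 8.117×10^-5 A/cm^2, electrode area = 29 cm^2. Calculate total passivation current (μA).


I = i_pass * A, then convert A → μA (×10^6)
I = 8.117×10^-5 * 29 * 10^6 = 2353.93 μA

2353.93 μA


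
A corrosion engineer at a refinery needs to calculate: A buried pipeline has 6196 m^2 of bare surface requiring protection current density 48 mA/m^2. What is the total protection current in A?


I = area * current density, then convert mA → A (÷1000)
I = 6196 * 48 / 1000 = 297.41 A

297.41 A


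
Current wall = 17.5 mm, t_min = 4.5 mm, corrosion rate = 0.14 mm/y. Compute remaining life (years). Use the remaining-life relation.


Apply the remaining-life relation: RL = (t_current − t_min) / CR
RL = (17.5 − 4.5) / 0.14 = 13.0 / 0.14 = 92.9 years

92.9 years


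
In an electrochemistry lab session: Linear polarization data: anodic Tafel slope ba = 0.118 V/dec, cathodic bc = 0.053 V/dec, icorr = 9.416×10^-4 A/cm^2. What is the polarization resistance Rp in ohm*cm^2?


Apply the Stern-Geary equation: Rp = ba*bc / (2.303*icorr*(ba+bc))
ba*bc = 0.118*0.053 = 0.006254
ba+bc = 0.171; 2.303*icorr*(ba+bc) = 2.303*9.416×10^-4*0.171 = 3.7081432×10^-4
Rp = 0.006254 / 3.7081432×10^-4 = 16.9 ohm*cm^2

16.9 ohm*cm^2


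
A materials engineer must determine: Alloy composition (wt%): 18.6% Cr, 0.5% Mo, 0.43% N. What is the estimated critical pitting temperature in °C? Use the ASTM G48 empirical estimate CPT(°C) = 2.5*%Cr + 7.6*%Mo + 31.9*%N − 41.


Apply the ASTM G48 empirical CPT estimate: CPT(°C) = 2.5*%Cr + 7.6*%Mo + 31.9*%N − 41
2.5*18.6 = 46.5; 7.6*0.5 = 3.8; 31.9*0.43 = 13.717
CPT = 46.5 + 3.8 + 13.717 − 41 = 23.017 °C
Rounded to 0.1 °C: CPT ≈ 23.0 °C

23.0 °C


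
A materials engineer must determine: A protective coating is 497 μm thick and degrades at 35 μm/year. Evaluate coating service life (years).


Service life = thickness / degradation rate
Life = 497 / 35 = 14.2 years

14.2 years


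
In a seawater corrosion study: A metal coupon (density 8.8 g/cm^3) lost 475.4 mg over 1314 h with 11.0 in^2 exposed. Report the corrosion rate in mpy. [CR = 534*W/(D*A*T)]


Apply the mpy weight-loss relation: CR = 534 * W / (D * A * T)
Numerator: 534 * 475.4 = 253863.6
Denominator: 8.8 * 11.0 * 1314 = 127195.2
CR = 253863.6 / 127195.2 = 1.99586 mpy

1.99586 mpy


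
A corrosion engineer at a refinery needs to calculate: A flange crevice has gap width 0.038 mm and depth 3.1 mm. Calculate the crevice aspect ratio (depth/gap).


Aspect ratio = depth / gap
Ratio = 3.1 / 0.038 = 81.6

81.6


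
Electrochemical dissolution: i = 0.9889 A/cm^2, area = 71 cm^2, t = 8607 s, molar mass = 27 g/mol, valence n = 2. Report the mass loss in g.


Apply Faraday's law: m = i*A*t*M / (n*F)
Total charge passed Q = i*A*t = 0.9889*71*8607 = 604313.8233 C
m = Q*M/(n*F) = 604313.8233*27/(2*96485) = 84.5545 g

84.5545 g


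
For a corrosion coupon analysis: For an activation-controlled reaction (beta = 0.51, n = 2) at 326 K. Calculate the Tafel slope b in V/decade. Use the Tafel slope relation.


Apply the Tafel slope relation: b = 2.303*R*T/(beta*n*F)
Numerator: 2.303 * 8.314 * 326 = 6241.97
Denominator: 0.51 * 2 * 96485 = 98414.7
b = 6241.97 / 98414.7 = 0.063 V/decade

0.063 V/decade


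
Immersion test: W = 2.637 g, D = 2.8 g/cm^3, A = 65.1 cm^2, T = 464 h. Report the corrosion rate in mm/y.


Apply the mm/y weight-loss relation: CR = 87600 * W / (D * A * T)
Numerator: 87600 * 2.637 = 231001.2
Denominator: 2.8 * 65.1 * 464 = 84577.92
CR = 231001.2 / 84577.92 = 2.731223 mm/y

2.731223 mm/y


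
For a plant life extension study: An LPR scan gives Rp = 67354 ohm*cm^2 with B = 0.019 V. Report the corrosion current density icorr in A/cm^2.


Apply the Stern-Geary relation: icorr = B / Rp
icorr = 0.019 / 67354 = 2.821×10^-7 A/cm^2

2.821×10^-7 A/cm^2


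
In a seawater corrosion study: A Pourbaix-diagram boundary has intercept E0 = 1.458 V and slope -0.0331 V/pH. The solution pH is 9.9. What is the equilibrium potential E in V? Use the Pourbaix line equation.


Apply the Pourbaix line equation: E = E0 + slope*pH
E = 1.458 + (-0.0331)*9.9 = 1.458 + (-0.32769) = 1.13031 V
Rounded to 4 decimal places: E = 1.1303 V

1.1303 V


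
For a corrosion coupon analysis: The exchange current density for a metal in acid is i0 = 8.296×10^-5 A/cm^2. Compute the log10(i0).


i0 = 8.296×10^-5 A/cm^2
log10(i0) = -4.081

-4.081


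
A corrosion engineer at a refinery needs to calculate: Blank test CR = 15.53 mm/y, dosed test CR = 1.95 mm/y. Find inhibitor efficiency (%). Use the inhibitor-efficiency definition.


Apply the inhibitor-efficiency definition: IE = (CR_blank − CR_inh)/CR_blank × 100
IE = (15.53 − 1.95) / 15.53 × 100
IE = 13.58 / 15.53 × 100 = 87.4 %

87.4 %


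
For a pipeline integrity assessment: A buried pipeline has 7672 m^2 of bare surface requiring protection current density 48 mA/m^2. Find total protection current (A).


I = area * current density, then convert mA → A (÷1000)
I = 7672 * 48 / 1000 = 368.26 A

368.26 A


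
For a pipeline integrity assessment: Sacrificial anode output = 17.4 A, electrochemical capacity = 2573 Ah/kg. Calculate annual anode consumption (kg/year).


Annual consumption = current * hours per year / capacity
Rate = 17.4 * 8760 / 2573 = 59.2 kg/year

59.2 kg/year


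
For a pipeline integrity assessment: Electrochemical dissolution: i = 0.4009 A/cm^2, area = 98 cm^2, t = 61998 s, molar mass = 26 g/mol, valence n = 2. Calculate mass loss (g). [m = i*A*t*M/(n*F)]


Apply Faraday's law: m = i*A*t*M / (n*F)
Total charge passed Q = i*A*t = 0.4009*98*61998 = 2435789.8236 C
m = Q*M/(n*F) = 2435789.8236*26/(2*96485) = 328.1885 g

328.1885 g


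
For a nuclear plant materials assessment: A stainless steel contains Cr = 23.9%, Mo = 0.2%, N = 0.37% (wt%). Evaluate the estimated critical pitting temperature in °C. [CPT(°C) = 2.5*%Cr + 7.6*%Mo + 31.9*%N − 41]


Apply the ASTM G48 empirical CPT estimate: CPT(°C) = 2.5*%Cr + 7.6*%Mo + 31.9*%N − 41
2.5*23.9 = 59.75; 7.6*0.2 = 1.52; 31.9*0.37 = 11.803
CPT = 59.75 + 1.52 + 11.803 − 41 = 32.073 °C
Rounded to 0.1 °C: CPT ≈ 32.1 °C

32.1 °C


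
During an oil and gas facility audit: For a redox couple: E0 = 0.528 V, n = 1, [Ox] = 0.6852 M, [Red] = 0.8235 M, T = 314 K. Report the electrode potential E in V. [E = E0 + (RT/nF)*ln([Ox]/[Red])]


Apply the Nernst equation: E = E0 + (RT/nF)*ln([Ox]/[Red])
Step 1: RT/nF = 8.314*314/(1*96485) = 0.02705701 V
Step 2: [Ox]/[Red] = 0.6852/0.8235 = 0.832058
Step 3: ln(0.832058) = -0.183853
Step 4: correction = 0.02705701 * -0.183853 = -0.005 V
E = 0.528 + -0.005 = 0.523 V

0.523 V


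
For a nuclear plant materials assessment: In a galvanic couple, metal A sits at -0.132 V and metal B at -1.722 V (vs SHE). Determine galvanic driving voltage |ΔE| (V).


Driving voltage is the absolute potential difference.
|ΔE| = |-0.132 − (-1.722)| = 1.59 V

1.59 V


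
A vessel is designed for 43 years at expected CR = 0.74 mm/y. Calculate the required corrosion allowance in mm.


Corrosion allowance = CR × design life
CA = 0.74 * 43 = 31.82 mm

31.82 mm


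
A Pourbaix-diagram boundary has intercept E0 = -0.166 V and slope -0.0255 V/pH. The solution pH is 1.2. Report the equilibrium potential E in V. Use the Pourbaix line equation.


Apply the Pourbaix line equation: E = E0 + slope*pH
E = -0.166 + (-0.0255)*1.2 = -0.166 + (-0.0306) = -0.1966 V
Rounded to 4 decimal places: E = -0.1966 V

-0.1966 V


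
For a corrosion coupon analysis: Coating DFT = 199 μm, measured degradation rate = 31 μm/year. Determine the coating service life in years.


Service life = thickness / degradation rate
Life = 199 / 31 = 6.4 years

6.4 years


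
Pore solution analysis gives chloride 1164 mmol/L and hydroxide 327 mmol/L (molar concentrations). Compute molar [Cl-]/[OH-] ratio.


Threshold parameter = [Cl-] / [OH-] (molar basis; both in mmol/L, so units cancel)
Ratio = 1164 / 327 = 3.56

3.56


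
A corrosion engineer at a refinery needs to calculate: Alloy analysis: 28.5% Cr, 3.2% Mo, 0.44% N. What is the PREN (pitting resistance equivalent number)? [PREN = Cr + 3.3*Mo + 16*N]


Apply the PREN formula: PREN = Cr + 3.3*Mo + 16*N
PREN = 28.5 + 3.3*3.2 + 16*0.44
PREN = 28.5 + 10.56 + 7.04 = 46.1

46.1


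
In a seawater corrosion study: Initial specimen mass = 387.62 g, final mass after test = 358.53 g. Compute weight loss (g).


Weight loss = initial − final
WL = 387.62 − 358.53 = 29.09 g

29.09 g


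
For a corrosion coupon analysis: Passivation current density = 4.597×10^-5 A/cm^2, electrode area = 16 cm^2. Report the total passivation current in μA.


I = i_pass * A, then convert A → μA (×10^6)
I = 4.597×10^-5 * 16 * 10^6 = 735.52 μA

735.52 μA


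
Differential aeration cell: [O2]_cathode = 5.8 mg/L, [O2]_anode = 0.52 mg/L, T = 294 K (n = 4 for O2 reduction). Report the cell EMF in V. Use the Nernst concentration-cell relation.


Apply the Nernst concentration-cell relation: E = (RT/nF)*ln(C_cathode/C_anode)
RT/nF = 8.314*294/(4*96485) = 0.00633341 V
ln(5.8/0.52) = 2.41178
E = 0.00633341 * 2.41178 = 0.01527 V

0.01527 V


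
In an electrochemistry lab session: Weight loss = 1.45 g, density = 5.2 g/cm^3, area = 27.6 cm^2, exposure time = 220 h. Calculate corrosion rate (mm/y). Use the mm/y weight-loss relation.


Apply the mm/y weight-loss relation: CR = 87600 * W / (D * A * T)
Numerator: 87600 * 1.45 = 127020.0
Denominator: 5.2 * 27.6 * 220 = 31574.4
CR = 127020.0 / 31574.4 = 4.022879 mm/y

4.022879 mm/y


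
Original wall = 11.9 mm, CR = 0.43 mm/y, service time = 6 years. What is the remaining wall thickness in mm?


Remaining wall = original − CR × time
t = 11.9 − 0.43*6 = 11.9 − 2.58 = 9.32 mm

9.32 mm


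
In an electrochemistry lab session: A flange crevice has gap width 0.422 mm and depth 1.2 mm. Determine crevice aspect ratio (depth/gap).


Aspect ratio = depth / gap
Ratio = 1.2 / 0.422 = 2.8

2.8


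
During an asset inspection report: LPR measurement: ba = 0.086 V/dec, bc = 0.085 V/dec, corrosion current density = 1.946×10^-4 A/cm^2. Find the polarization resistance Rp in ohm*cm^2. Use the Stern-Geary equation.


Apply the Stern-Geary equation: Rp = ba*bc / (2.303*icorr*(ba+bc))
ba*bc = 0.086*0.085 = 0.00731
ba+bc = 0.171; 2.303*icorr*(ba+bc) = 2.303*1.946×10^-4*0.171 = 7.663601×10^-5
Rp = 0.00731 / 7.663601×10^-5 = 95.4 ohm*cm^2

95.4 ohm*cm^2


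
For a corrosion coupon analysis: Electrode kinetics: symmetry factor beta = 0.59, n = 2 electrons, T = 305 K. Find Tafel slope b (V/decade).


Apply the Tafel slope relation: b = 2.303*R*T/(beta*n*F)
Numerator: 2.303 * 8.314 * 305 = 5839.88
Denominator: 0.59 * 2 * 96485 = 113852.3
b = 5839.88 / 113852.3 = 0.051 V/decade

0.051 V/decade


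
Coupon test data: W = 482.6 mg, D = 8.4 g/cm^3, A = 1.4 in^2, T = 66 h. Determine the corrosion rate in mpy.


Apply the mpy weight-loss relation: CR = 534 * W / (D * A * T)
Numerator: 534 * 482.6 = 257708.4
Denominator: 8.4 * 1.4 * 66 = 776.16
CR = 257708.4 / 776.16 = 332.03 mpy

332.03 mpy


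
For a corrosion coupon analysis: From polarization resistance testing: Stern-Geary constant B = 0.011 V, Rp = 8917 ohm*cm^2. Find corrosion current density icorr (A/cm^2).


Apply the Stern-Geary relation: icorr = B / Rp
icorr = 0.011 / 8917 = 1.234×10^-6 A/cm^2

1.234×10^-6 A/cm^2


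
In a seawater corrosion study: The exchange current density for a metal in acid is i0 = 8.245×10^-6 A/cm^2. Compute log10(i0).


i0 = 8.245×10^-6 A/cm^2
log10(i0) = -5.084

-5.084


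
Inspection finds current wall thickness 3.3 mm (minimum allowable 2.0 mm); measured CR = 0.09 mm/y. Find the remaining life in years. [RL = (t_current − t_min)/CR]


Apply the remaining-life relation: RL = (t_current − t_min) / CR
RL = (3.3 − 2.0) / 0.09 = 1.3 / 0.09 = 14.4 years

14.4 years


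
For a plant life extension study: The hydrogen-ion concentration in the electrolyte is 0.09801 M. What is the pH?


pH = −log10[H+]
pH = −log10(0.09801) = 1.01

1.01


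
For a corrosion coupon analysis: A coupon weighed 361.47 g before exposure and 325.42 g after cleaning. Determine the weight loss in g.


Weight loss = initial − final
WL = 361.47 − 325.42 = 36.05 g

36.05 g


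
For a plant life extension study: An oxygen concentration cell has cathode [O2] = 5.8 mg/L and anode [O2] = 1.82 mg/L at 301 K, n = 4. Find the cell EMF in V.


Apply the Nernst concentration-cell relation: E = (RT/nF)*ln(C_cathode/C_anode)
RT/nF = 8.314*301/(4*96485) = 0.0064842 V
ln(5.8/1.82) = 1.15902
E = 0.0064842 * 1.15902 = 0.00752 V

0.00752 V


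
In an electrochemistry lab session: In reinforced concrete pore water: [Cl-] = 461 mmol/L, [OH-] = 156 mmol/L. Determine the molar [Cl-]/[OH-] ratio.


Threshold parameter = [Cl-] / [OH-] (molar basis; both in mmol/L, so units cancel)
Ratio = 461 / 156 = 2.96

2.96


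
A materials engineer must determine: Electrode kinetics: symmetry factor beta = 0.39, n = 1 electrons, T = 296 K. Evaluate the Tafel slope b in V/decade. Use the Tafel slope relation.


Apply the Tafel slope relation: b = 2.303*R*T/(beta*n*F)
Numerator: 2.303 * 8.314 * 296 = 5667.55
Denominator: 0.39 * 1 * 96485 = 37629.15
b = 5667.55 / 37629.15 = 0.1506 V/decade

0.1506 V/decade


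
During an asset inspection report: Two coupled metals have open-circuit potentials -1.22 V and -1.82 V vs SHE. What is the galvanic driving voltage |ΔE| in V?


Driving voltage is the absolute potential difference.
|ΔE| = |-1.22 − (-1.82)| = 0.6 V

0.6 V


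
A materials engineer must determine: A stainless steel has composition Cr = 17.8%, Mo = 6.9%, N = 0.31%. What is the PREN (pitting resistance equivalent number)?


Apply the PREN formula: PREN = Cr + 3.3*Mo + 16*N
PREN = 17.8 + 3.3*6.9 + 16*0.31
PREN = 17.8 + 22.77 + 4.96 = 45.53

45.53


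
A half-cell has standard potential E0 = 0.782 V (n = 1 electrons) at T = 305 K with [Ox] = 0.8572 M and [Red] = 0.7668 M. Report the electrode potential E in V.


Apply the Nernst equation: E = E0 + (RT/nF)*ln([Ox]/[Red])
Step 1: RT/nF = 8.314*305/(1*96485) = 0.02628149 V
Step 2: [Ox]/[Red] = 0.8572/0.7668 = 1.117893
Step 3: ln(1.117893) = 0.111446
Step 4: correction = 0.02628149 * 0.111446 = 0.003 V
E = 0.782 + 0.003 = 0.785 V

0.785 V


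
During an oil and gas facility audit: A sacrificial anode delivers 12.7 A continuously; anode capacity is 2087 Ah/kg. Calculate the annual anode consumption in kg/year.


Annual consumption = current * hours per year / capacity
Rate = 12.7 * 8760 / 2087 = 53.3 kg/year

53.3 kg/year


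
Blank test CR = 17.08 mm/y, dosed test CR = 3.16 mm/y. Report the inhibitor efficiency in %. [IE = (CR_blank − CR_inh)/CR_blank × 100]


Apply the inhibitor-efficiency definition: IE = (CR_blank − CR_inh)/CR_blank × 100
IE = (17.08 − 3.16) / 17.08 × 100
IE = 13.92 / 17.08 × 100 = 81.5 %

81.5 %


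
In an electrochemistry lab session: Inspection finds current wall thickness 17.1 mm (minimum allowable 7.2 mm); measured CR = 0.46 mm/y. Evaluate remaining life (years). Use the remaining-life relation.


Apply the remaining-life relation: RL = (t_current − t_min) / CR
RL = (17.1 − 7.2) / 0.46 = 9.9 / 0.46 = 21.5 years

21.5 years


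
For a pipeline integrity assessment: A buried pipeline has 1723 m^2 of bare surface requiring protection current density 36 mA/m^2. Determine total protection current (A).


I = area * current density, then convert mA → A (÷1000)
I = 1723 * 36 / 1000 = 62.03 A

62.03 A


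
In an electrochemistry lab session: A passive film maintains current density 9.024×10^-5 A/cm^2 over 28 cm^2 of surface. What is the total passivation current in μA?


I = i_pass * A, then convert A → μA (×10^6)
I = 9.024×10^-5 * 28 * 10^6 = 2526.72 μA

2526.72 μA


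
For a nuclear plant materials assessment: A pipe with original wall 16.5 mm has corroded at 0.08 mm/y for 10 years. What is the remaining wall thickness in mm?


Remaining wall = original − CR × time
t = 16.5 − 0.08*10 = 16.5 − 0.8 = 15.7 mm

15.7 mm


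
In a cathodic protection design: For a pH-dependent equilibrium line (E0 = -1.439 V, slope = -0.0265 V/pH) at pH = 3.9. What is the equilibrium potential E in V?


Apply the Pourbaix line equation: E = E0 + slope*pH
E = -1.439 + (-0.0265)*3.9 = -1.439 + (-0.10335) = -1.54235 V
Rounded to 3 decimal places: E = -1.542 V

-1.542 V


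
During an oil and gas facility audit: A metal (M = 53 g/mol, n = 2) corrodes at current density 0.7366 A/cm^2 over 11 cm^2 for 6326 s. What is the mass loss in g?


Apply Faraday's law: m = i*A*t*M / (n*F)
Total charge passed Q = i*A*t = 0.7366*11*6326 = 51257.0476 C
m = Q*M/(n*F) = 51257.0476*53/(2*96485) = 14.078 g

14.078 g


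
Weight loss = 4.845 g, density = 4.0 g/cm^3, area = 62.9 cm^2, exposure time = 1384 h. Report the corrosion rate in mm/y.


Apply the mm/y weight-loss relation: CR = 87600 * W / (D * A * T)
Numerator: 87600 * 4.845 = 424422.0
Denominator: 4.0 * 62.9 * 1384 = 348214.4
CR = 424422.0 / 348214.4 = 1.218853 mm/y

1.218853 mm/y


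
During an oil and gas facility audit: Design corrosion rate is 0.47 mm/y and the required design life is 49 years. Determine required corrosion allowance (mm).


Corrosion allowance = CR × design life
CA = 0.47 * 49 = 23.03 mm

23.03 mm


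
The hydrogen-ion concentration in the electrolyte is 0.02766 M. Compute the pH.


pH = −log10[H+]
pH = −log10(0.02766) = 1.56

1.56


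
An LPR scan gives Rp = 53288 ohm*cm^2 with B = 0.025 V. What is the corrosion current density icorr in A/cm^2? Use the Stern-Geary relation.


Apply the Stern-Geary relation: icorr = B / Rp
icorr = 0.025 / 53288 = 4.691×10^-7 A/cm^2

4.691×10^-7 A/cm^2


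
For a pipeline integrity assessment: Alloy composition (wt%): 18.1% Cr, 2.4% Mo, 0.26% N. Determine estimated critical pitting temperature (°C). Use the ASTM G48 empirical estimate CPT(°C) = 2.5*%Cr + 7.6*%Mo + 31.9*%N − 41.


Apply the ASTM G48 empirical CPT estimate: CPT(°C) = 2.5*%Cr + 7.6*%Mo + 31.9*%N − 41
2.5*18.1 = 45.25; 7.6*2.4 = 18.24; 31.9*0.26 = 8.294
CPT = 45.25 + 18.24 + 8.294 − 41 = 30.784 °C
Rounded to 0.1 °C: CPT ≈ 30.8 °C

30.8 °C


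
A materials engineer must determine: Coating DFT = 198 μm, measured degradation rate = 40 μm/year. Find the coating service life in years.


Service life = thickness / degradation rate
Life = 198 / 40 = 5.0 years

5.0 years


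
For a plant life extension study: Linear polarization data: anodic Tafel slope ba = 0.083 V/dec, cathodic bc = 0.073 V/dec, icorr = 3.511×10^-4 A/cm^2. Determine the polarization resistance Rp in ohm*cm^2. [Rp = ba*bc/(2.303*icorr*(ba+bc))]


Apply the Stern-Geary equation: Rp = ba*bc / (2.303*icorr*(ba+bc))
ba*bc = 0.083*0.073 = 0.006059
ba+bc = 0.156; 2.303*icorr*(ba+bc) = 2.303*3.511×10^-4*0.156 = 1.2613899×10^-4
Rp = 0.006059 / 1.2613899×10^-4 = 48.03 ohm*cm^2

48.03 ohm*cm^2


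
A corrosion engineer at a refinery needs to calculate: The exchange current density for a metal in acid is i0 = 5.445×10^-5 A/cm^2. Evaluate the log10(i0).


i0 = 5.445×10^-5 A/cm^2
log10(i0) = -4.264

-4.264


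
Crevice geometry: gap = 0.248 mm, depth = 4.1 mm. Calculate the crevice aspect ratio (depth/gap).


Aspect ratio = depth / gap
Ratio = 4.1 / 0.248 = 16.5

16.5


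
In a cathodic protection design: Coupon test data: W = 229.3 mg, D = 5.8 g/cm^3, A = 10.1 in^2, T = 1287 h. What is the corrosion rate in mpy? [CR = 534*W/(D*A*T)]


Apply the mpy weight-loss relation: CR = 534 * W / (D * A * T)
Numerator: 534 * 229.3 = 122446.2
Denominator: 5.8 * 10.1 * 1287 = 75392.46
CR = 122446.2 / 75392.46 = 1.62412 mpy

1.62412 mpy


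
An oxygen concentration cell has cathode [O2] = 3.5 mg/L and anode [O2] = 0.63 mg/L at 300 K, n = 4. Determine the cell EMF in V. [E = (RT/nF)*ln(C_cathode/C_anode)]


Apply the Nernst concentration-cell relation: E = (RT/nF)*ln(C_cathode/C_anode)
RT/nF = 8.314*300/(4*96485) = 0.00646266 V
ln(3.5/0.63) = 1.7148
E = 0.00646266 * 1.7148 = 0.01108 V

0.01108 V


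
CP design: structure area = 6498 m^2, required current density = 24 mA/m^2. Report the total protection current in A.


I = area * current density, then convert mA → A (÷1000)
I = 6498 * 24 / 1000 = 155.95 A

155.95 A


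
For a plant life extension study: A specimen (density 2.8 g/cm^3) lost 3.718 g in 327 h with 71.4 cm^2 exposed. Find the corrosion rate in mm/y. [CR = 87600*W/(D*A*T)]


Apply the mm/y weight-loss relation: CR = 87600 * W / (D * A * T)
Numerator: 87600 * 3.718 = 325696.8
Denominator: 2.8 * 71.4 * 327 = 65373.84
CR = 325696.8 / 65373.84 = 4.98207 mm/y

4.98207 mm/y


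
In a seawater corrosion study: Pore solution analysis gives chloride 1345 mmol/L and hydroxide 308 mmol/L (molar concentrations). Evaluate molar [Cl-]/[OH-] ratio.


Threshold parameter = [Cl-] / [OH-] (molar basis; both in mmol/L, so units cancel)
Ratio = 1345 / 308 = 4.37

4.37


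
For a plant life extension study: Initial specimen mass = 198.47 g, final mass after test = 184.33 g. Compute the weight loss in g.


Weight loss = initial − final
WL = 198.47 − 184.33 = 14.14 g

14.14 g


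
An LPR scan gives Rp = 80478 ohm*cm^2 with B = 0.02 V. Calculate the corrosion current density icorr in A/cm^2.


Apply the Stern-Geary relation: icorr = B / Rp
icorr = 0.02 / 80478 = 2.485×10^-7 A/cm^2

2.485×10^-7 A/cm^2


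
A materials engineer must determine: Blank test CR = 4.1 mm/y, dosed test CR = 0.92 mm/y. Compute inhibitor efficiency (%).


Apply the inhibitor-efficiency definition: IE = (CR_blank − CR_inh)/CR_blank × 100
IE = (4.1 − 0.92) / 4.1 × 100
IE = 3.18 / 4.1 × 100 = 77.6 %

77.6 %


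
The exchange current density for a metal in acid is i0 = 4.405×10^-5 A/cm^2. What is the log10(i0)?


i0 = 4.405×10^-5 A/cm^2
log10(i0) = -4.356

-4.356


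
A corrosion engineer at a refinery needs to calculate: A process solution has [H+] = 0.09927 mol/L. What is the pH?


pH = −log10[H+]
pH = −log10(0.09927) = 1.0

1.0


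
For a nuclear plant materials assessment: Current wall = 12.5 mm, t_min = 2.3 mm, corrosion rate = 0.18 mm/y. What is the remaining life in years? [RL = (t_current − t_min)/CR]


Apply the remaining-life relation: RL = (t_current − t_min) / CR
RL = (12.5 − 2.3) / 0.18 = 10.2 / 0.18 = 56.7 years

56.7 years


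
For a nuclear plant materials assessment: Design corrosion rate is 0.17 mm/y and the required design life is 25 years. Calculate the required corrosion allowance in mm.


Corrosion allowance = CR × design life
CA = 0.17 * 25 = 4.25 mm

4.25 mm


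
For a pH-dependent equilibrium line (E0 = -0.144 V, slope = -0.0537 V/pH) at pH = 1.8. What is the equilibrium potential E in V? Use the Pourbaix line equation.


Apply the Pourbaix line equation: E = E0 + slope*pH
E = -0.144 + (-0.0537)*1.8 = -0.144 + (-0.09666) = -0.24066 V
Rounded to 4 decimal places: E = -0.2407 V

-0.2407 V


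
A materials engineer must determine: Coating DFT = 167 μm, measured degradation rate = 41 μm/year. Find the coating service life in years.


Service life = thickness / degradation rate
Life = 167 / 41 = 4.1 years

4.1 years
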